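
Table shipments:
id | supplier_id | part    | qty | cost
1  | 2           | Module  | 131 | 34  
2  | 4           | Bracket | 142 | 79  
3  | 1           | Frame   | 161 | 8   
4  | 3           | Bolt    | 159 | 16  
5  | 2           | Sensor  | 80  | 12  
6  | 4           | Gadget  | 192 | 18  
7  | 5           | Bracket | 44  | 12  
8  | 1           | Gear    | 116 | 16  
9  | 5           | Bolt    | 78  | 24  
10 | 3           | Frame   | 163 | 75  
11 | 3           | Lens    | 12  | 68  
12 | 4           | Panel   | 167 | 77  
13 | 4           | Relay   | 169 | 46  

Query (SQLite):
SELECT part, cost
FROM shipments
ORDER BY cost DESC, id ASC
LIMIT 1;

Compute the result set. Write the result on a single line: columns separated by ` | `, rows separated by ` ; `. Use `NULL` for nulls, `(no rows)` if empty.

Sort by cost desc, tiebreak id asc: (79, id=2), (77, id=12), (75, id=10), (68, id=11) …. Take first 1.

Bracket | 79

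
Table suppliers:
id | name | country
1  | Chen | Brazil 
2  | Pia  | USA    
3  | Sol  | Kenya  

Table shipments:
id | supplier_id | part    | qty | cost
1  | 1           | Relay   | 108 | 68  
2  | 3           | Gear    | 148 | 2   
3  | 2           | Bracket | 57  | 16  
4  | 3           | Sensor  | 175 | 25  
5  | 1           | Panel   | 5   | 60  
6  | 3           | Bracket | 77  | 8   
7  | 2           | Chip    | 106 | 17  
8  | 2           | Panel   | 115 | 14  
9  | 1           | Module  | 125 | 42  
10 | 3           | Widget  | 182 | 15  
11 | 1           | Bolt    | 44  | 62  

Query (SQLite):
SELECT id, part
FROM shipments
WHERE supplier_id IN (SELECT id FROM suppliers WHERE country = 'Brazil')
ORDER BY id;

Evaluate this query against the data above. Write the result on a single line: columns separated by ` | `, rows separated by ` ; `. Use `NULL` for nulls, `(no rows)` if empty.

1 | Relay ; 5 | Panel ; 9 | Module ; 11 | Bolt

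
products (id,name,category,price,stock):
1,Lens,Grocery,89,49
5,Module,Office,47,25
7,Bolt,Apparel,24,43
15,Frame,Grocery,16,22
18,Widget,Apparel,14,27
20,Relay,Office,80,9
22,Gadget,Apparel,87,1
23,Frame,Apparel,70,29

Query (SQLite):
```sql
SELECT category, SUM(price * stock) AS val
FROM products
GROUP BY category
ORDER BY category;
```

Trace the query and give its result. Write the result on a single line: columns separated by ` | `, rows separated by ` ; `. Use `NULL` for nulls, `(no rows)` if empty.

Apparel | 3527 ; Grocery | 4713 ; Office | 1895

For each row compute price * stock.
Group by category; take SUM of the expression per group.
  Apparel: ids {7, 18, 22, 23} → SUM(price * stock)=3527
  Grocery: ids {1, 15} → SUM(price * stock)=4713
  Office: ids {5, 20} → SUM(price * stock)=1895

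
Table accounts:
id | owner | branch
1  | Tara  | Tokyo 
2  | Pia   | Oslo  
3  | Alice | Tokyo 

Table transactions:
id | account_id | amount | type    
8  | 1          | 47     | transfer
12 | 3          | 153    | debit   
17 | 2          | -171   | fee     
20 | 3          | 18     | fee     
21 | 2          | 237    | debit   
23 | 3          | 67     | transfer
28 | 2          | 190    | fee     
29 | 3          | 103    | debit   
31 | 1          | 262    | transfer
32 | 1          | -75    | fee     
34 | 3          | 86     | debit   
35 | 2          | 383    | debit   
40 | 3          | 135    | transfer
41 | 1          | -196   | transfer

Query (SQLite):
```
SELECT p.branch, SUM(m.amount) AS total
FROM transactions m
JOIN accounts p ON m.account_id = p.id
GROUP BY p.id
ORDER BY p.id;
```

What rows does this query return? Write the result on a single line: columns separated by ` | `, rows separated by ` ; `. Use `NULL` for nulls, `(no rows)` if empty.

Join each transactions row to its accounts via account_id.
Group joined rows by accounts.id; compute SUM(m.amount) per group.
  1: ids {8, 31, 32, 41} → SUM(m.amount)=38
  2: ids {17, 21, 28, 35} → SUM(m.amount)=639
  3: ids {12, 20, 23, 29, 34, 40} → SUM(m.amount)=562

Tokyo | 38 ; Oslo | 639 ; Tokyo | 562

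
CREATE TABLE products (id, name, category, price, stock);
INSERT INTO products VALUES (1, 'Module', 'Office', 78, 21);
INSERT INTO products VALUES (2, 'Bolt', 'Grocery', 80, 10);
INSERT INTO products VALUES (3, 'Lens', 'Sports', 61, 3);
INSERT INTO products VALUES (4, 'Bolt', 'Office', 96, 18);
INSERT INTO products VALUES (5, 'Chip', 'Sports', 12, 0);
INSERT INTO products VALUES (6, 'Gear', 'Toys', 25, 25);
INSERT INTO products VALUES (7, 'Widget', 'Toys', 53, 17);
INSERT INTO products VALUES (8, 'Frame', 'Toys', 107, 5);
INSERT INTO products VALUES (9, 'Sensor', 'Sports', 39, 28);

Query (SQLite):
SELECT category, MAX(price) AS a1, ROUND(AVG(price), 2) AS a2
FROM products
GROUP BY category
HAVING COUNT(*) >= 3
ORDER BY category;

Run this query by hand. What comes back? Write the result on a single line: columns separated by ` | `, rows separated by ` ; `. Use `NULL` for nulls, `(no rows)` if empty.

Group products by category.
Per group compute: MAX(price), ROUND(AVG(price), 2).
HAVING: drop groups with fewer than 3 rows.
  Grocery: ids {2} → MAX(price)=80, ROUND(AVG(price), 2)=80
  Office: ids {1, 4} → MAX(price)=96, ROUND(AVG(price), 2)=87
  Sports: ids {3, 5, 9} → MAX(price)=61, ROUND(AVG(price), 2)=37.33
  Toys: ids {6, 7, 8} → MAX(price)=107, ROUND(AVG(price), 2)=61.67

Sports | 61 | 37.33 ; Toys | 107 | 61.67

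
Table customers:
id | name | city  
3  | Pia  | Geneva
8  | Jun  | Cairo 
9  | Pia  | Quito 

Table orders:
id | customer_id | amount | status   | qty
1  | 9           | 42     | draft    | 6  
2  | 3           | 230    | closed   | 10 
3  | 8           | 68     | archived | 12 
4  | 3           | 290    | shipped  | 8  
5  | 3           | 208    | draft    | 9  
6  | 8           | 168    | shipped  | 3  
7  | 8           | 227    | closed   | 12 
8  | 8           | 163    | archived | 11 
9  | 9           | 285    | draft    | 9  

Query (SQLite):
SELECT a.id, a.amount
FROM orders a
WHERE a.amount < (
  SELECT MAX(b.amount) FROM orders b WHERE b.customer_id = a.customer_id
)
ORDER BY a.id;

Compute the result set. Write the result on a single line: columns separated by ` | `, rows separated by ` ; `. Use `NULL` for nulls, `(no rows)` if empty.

For each orders row a, compute MAX(amount) over rows sharing a.customer_id.
Keep row a if a.amount < that per-group MAX.
  customer_id=3: MAX(amount) = 290
  customer_id=8: MAX(amount) = 227
  customer_id=9: MAX(amount) = 285

1 | 42 ; 2 | 230 ; 3 | 68 ; 5 | 208 ; 6 | 168 ; 8 | 163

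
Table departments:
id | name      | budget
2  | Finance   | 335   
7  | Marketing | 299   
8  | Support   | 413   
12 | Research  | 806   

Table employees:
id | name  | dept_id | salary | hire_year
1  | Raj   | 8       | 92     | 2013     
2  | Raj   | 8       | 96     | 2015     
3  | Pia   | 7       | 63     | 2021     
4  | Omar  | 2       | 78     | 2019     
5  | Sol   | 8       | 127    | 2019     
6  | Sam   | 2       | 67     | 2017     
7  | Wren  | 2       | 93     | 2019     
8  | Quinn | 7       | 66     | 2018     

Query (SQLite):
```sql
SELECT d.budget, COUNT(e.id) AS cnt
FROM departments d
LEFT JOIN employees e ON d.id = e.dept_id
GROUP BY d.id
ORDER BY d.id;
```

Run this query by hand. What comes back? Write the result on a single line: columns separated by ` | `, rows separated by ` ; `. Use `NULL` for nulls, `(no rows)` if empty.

335 | 3 ; 299 | 2 ; 413 | 3 ; 806 | 0

LEFT JOIN keeps every departments row; unmatched ones get NULL for employees columns.
Group by departments.id and compute COUNT(e.id). COUNT(col) of an all-NULL group is 0.
  2: ids {4, 6, 7} → COUNT(e.id)=3
  7: ids {3, 8} → COUNT(e.id)=2
  8: ids {1, 2, 5} → COUNT(e.id)=3
  12: ids {—} → COUNT(e.id)=0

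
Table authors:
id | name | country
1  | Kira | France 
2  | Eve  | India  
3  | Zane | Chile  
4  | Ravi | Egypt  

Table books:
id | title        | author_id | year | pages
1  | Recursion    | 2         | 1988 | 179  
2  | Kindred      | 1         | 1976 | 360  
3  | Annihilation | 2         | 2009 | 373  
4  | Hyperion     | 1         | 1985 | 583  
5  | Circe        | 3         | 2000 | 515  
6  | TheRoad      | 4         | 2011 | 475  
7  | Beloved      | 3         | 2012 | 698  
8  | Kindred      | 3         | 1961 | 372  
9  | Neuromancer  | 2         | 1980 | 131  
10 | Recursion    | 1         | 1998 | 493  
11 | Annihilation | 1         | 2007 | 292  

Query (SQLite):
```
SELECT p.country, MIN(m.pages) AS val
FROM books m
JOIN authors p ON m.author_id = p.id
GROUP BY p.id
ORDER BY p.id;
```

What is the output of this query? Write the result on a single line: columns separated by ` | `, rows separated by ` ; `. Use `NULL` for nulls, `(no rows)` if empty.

Join each books row to its authors via author_id.
Group joined rows by authors.id; compute MIN(m.pages) per group.
  1: ids {2, 4, 10, 11} → MIN(m.pages)=292
  2: ids {1, 3, 9} → MIN(m.pages)=131
  3: ids {5, 7, 8} → MIN(m.pages)=372
  4: ids {6} → MIN(m.pages)=475

France | 292 ; India | 131 ; Chile | 372 ; Egypt | 475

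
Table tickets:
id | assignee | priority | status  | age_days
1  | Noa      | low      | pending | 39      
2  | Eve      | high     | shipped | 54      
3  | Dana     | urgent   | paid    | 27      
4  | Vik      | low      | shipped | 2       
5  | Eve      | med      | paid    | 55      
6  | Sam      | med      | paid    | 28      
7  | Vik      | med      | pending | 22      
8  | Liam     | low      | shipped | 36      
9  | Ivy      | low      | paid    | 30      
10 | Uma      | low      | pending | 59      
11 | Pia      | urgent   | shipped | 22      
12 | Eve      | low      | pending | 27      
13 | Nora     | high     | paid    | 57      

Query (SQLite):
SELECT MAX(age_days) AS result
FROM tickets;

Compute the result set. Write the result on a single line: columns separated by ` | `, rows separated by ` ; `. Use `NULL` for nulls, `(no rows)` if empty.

59

All age_days values: [39, 54, 27, 2, 55, 28, 22, 36, 30, 59, 22, 27, 57].
MAX of non-NULL values = 59.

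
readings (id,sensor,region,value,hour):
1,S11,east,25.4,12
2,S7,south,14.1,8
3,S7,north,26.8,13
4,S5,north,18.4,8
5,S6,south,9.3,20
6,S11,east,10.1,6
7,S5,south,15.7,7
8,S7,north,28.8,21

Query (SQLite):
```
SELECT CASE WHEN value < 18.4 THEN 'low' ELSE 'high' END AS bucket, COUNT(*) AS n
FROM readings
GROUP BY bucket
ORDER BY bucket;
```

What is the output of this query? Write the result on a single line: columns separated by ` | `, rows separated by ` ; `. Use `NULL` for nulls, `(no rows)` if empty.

high | 4 ; low | 4

Bucket rows by value < 18.4 → 'low' else 'high'; count each bucket.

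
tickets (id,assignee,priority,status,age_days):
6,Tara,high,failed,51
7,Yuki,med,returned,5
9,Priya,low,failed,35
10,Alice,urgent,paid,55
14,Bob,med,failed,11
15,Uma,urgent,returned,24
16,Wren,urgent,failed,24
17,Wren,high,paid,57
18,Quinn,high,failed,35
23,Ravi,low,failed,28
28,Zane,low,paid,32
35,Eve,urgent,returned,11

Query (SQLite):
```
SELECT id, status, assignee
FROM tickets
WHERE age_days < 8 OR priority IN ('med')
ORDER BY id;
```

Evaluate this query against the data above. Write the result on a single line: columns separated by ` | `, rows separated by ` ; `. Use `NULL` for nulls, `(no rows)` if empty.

age_days < 8: ids {7}
priority IN ('med'): ids {7, 14}
Combine with OR.

7 | returned | Yuki ; 14 | failed | Bob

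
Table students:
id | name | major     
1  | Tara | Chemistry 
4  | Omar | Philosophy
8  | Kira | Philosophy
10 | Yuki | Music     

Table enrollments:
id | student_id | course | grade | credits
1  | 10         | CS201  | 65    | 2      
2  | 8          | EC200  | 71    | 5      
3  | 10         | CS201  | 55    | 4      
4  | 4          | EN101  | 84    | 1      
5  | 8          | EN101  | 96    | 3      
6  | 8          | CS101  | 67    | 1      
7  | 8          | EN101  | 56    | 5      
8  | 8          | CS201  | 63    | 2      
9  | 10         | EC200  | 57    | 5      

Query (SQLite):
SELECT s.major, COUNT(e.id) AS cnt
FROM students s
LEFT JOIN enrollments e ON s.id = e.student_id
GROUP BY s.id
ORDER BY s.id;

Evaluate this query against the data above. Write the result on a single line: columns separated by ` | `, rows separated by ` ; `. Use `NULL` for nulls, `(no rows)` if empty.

Chemistry | 0 ; Philosophy | 1 ; Philosophy | 5 ; Music | 3

LEFT JOIN keeps every students row; unmatched ones get NULL for enrollments columns.
Group by students.id and compute COUNT(e.id). COUNT(col) of an all-NULL group is 0.
  1: ids {—} → COUNT(e.id)=0
  4: ids {4} → COUNT(e.id)=1
  8: ids {2, 5, 6, 7, 8} → COUNT(e.id)=5
  10: ids {1, 3, 9} → COUNT(e.id)=3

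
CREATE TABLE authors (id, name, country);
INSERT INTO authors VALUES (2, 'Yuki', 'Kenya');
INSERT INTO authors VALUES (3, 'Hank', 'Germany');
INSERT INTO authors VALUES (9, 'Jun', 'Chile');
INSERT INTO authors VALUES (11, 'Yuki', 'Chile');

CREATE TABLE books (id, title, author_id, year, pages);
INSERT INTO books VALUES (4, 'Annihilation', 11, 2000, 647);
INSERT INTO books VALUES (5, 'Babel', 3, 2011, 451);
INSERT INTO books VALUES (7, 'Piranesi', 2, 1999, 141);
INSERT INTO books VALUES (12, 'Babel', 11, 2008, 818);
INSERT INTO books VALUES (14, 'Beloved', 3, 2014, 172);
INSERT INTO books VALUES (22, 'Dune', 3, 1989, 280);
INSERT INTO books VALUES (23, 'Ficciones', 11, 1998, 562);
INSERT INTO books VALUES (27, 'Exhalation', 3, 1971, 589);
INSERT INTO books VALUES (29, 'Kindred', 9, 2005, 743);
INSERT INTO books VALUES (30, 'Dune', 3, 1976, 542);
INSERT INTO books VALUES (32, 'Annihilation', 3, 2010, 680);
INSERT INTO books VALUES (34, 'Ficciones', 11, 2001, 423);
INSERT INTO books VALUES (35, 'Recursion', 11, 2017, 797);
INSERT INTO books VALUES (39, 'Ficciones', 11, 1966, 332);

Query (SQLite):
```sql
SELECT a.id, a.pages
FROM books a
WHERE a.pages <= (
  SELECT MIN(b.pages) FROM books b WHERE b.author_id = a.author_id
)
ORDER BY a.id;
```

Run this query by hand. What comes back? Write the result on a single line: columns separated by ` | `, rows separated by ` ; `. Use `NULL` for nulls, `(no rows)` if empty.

7 | 141 ; 14 | 172 ; 29 | 743 ; 39 | 332

For each books row a, compute MIN(pages) over rows sharing a.author_id.
Keep row a if a.pages <= that per-group MIN.
  author_id=2: MIN(pages) = 141
  author_id=3: MIN(pages) = 172
  author_id=9: MIN(pages) = 743
  author_id=11: MIN(pages) = 332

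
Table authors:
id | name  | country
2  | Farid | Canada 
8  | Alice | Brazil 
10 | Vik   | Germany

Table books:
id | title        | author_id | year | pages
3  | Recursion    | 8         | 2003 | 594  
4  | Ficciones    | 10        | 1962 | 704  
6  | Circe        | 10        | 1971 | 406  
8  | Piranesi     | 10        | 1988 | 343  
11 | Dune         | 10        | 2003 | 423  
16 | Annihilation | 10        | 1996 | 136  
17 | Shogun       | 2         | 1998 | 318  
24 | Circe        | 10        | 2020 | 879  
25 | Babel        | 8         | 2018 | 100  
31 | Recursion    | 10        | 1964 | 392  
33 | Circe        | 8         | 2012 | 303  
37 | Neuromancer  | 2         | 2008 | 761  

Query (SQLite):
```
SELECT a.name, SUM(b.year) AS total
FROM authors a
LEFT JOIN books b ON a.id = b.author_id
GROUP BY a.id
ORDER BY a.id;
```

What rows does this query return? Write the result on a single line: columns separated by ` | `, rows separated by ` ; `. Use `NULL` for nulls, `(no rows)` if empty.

LEFT JOIN keeps every authors row; unmatched ones get NULL for books columns.
Group by authors.id and compute SUM(b.year). SUM over an all-NULL group is NULL.
  2: ids {17, 37} → SUM(b.year)=4006
  8: ids {3, 25, 33} → SUM(b.year)=6033
  10: ids {4, 6, 8, 11, 16, 24, 31} → SUM(b.year)=13904

Farid | 4006 ; Alice | 6033 ; Vik | 13904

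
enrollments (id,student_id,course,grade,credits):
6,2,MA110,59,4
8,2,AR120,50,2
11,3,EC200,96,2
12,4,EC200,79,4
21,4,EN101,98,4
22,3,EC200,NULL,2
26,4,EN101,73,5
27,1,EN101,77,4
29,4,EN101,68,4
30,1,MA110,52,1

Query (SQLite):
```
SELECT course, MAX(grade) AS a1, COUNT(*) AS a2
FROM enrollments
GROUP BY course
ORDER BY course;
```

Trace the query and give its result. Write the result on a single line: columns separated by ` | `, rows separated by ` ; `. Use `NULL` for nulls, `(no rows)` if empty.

AR120 | 50 | 1 ; EC200 | 96 | 3 ; EN101 | 98 | 4 ; MA110 | 59 | 2

Group enrollments by course.
Per group compute: MAX(grade), COUNT(*).
  AR120: ids {8} → MAX(grade)=50, COUNT(*)=1
  EC200: ids {11, 12, 22} → MAX(grade)=96, COUNT(*)=3
  EN101: ids {21, 26, 27, 29} → MAX(grade)=98, COUNT(*)=4
  MA110: ids {6, 30} → MAX(grade)=59, COUNT(*)=2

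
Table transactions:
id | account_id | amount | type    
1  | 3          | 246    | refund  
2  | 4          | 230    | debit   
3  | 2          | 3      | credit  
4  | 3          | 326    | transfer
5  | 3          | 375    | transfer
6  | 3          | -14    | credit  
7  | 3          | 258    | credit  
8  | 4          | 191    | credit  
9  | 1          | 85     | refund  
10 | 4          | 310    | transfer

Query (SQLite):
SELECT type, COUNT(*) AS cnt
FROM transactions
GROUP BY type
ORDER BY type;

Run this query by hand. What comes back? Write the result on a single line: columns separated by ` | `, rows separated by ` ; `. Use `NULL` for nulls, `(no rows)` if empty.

Partition transactions by type; compute COUNT(*) within each group.
  credit: ids {3, 6, 7, 8} → COUNT(*)=4
  debit: ids {2} → COUNT(*)=1
  refund: ids {1, 9} → COUNT(*)=2
  transfer: ids {4, 5, 10} → COUNT(*)=3

credit | 4 ; debit | 1 ; refund | 2 ; transfer | 3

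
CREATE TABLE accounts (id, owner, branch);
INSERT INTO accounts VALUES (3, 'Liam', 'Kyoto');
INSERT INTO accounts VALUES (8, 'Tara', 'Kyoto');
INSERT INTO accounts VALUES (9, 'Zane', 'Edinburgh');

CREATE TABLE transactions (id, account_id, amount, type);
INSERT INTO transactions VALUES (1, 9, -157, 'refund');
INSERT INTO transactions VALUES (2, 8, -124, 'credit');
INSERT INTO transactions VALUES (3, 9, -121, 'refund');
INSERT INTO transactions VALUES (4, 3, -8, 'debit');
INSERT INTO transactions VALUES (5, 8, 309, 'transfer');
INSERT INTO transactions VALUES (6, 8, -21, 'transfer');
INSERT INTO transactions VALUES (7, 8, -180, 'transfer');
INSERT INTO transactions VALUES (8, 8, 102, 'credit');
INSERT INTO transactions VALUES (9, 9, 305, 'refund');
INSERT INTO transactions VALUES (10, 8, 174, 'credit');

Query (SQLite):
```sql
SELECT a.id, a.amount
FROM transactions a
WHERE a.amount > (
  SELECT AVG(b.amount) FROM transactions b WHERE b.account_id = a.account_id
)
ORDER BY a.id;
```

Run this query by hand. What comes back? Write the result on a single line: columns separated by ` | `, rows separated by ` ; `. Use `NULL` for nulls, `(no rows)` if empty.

5 | 309 ; 8 | 102 ; 9 | 305 ; 10 | 174

For each transactions row a, compute AVG(amount) over rows sharing a.account_id.
Keep row a if a.amount > that per-group AVG.
  account_id=3: AVG(amount) = -8.0
  account_id=8: AVG(amount) = 43.333333
  account_id=9: AVG(amount) = 9.0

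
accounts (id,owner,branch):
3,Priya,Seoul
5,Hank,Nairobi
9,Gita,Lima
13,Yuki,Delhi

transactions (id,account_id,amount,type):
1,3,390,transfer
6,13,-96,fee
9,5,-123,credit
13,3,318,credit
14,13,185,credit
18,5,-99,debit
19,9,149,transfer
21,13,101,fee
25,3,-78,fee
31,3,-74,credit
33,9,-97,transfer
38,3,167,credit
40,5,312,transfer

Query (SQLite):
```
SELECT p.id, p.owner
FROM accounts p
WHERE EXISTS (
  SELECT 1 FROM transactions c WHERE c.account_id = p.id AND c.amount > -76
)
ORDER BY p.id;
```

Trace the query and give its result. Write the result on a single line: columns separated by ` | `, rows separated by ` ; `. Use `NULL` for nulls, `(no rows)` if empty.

3 | Priya ; 5 | Hank ; 9 | Gita ; 13 | Yuki

For each accounts row, check whether any transactions with matching account_id has amount > -76.
Keep rows where that is true.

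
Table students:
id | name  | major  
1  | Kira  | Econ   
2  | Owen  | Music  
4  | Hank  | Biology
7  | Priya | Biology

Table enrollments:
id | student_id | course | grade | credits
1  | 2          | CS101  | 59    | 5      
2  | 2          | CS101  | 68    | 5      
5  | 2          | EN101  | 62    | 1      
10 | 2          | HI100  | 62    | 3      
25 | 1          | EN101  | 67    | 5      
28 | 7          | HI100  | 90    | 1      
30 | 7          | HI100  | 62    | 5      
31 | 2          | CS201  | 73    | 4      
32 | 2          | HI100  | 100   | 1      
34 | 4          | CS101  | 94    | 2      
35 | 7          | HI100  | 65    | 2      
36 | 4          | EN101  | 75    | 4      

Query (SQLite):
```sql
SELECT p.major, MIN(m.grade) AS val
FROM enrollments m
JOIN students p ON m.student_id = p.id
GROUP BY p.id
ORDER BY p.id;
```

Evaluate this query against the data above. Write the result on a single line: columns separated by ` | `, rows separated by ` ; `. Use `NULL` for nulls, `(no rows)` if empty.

Econ | 67 ; Music | 59 ; Biology | 75 ; Biology | 62

Join each enrollments row to its students via student_id.
Group joined rows by students.id; compute MIN(m.grade) per group.
  1: ids {25} → MIN(m.grade)=67
  2: ids {1, 2, 5, 10, 31, 32} → MIN(m.grade)=59
  4: ids {34, 36} → MIN(m.grade)=75
  7: ids {28, 30, 35} → MIN(m.grade)=62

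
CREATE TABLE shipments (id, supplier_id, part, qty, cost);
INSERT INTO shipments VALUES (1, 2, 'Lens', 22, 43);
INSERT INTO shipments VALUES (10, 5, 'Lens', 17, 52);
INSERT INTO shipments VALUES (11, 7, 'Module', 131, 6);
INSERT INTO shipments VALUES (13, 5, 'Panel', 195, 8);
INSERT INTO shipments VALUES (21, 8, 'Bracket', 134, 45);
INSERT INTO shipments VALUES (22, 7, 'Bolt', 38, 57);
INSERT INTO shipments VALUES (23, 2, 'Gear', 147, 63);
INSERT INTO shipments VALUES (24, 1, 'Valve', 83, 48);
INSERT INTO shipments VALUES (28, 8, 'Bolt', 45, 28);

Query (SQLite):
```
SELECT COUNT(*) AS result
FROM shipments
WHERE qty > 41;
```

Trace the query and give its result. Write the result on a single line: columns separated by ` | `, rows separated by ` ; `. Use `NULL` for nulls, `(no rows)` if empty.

6

Rows where qty > 41 → qty values: [131, 195, 134, 147, 83, 45].
COUNT(*) counts rows → 6.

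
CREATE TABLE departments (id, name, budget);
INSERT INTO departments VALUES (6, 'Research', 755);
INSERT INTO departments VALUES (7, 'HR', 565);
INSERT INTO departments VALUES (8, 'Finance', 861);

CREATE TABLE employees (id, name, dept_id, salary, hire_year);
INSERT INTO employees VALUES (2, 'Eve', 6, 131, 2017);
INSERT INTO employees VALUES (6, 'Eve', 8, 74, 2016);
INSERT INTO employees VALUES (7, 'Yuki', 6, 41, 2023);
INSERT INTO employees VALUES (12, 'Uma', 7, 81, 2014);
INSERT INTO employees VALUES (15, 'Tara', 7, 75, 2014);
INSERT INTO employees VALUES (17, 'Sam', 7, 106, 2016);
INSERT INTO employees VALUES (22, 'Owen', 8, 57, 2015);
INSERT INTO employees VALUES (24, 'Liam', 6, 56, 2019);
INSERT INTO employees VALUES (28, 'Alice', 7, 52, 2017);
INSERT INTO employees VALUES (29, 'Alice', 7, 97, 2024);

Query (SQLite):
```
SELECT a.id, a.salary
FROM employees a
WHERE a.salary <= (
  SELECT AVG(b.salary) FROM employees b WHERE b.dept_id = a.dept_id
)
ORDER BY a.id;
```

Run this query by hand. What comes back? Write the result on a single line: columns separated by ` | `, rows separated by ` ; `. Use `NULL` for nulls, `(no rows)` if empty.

For each employees row a, compute AVG(salary) over rows sharing a.dept_id.
Keep row a if a.salary <= that per-group AVG.
  dept_id=6: AVG(salary) = 76.0
  dept_id=7: AVG(salary) = 82.2
  dept_id=8: AVG(salary) = 65.5

7 | 41 ; 12 | 81 ; 15 | 75 ; 22 | 57 ; 24 | 56 ; 28 | 52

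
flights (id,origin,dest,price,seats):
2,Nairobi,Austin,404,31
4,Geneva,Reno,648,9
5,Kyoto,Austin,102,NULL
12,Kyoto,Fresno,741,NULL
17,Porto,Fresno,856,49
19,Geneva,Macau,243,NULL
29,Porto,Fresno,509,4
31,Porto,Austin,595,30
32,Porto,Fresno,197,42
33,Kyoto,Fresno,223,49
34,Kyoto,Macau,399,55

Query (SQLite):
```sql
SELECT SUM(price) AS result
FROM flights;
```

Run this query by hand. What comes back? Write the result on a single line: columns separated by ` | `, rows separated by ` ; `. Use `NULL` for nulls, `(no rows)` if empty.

4917

All price values: [404, 648, 102, 741, 856, 243, 509, 595, 197, 223, 399].
SUM of non-NULL values = 4917.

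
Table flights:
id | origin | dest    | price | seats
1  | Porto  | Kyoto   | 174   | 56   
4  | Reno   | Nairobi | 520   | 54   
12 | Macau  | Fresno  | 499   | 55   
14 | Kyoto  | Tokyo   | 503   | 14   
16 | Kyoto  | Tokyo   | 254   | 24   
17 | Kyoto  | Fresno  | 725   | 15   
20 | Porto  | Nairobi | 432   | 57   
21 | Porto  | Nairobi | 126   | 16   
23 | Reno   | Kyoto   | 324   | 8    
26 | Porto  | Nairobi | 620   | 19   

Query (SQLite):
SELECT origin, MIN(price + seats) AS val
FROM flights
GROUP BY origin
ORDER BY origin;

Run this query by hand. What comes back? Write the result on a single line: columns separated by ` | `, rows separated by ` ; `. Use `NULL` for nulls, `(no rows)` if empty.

For each row compute price + seats.
Group by origin; take MIN of the expression per group.
  Kyoto: ids {14, 16, 17} → MIN(price + seats)=278
  Macau: ids {12} → MIN(price + seats)=554
  Porto: ids {1, 20, 21, 26} → MIN(price + seats)=142
  Reno: ids {4, 23} → MIN(price + seats)=332

Kyoto | 278 ; Macau | 554 ; Porto | 142 ; Reno | 332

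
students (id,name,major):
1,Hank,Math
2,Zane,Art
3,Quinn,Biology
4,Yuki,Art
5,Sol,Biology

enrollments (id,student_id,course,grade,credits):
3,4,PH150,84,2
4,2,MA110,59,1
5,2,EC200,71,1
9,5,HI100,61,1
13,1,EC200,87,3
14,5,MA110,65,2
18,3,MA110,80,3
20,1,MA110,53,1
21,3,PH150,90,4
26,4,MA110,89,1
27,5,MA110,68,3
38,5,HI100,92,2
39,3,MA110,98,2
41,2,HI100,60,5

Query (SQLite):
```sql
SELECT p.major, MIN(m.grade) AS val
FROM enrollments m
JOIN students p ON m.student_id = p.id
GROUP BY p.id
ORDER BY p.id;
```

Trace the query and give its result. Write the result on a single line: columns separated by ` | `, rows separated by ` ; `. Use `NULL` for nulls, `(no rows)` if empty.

Math | 53 ; Art | 59 ; Biology | 80 ; Art | 84 ; Biology | 61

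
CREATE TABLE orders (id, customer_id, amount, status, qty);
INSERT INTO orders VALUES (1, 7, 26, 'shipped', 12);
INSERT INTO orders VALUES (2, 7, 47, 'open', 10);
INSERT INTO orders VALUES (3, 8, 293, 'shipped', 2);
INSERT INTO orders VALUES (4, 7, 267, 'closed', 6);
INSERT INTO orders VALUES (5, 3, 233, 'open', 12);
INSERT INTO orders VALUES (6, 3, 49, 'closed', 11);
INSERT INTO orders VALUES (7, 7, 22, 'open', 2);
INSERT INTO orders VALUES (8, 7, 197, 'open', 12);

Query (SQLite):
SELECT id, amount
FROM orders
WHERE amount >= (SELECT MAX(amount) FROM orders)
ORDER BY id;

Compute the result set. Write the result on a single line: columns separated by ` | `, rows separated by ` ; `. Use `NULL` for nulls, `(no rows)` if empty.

3 | 293

Scalar subquery: MAX(amount) over all orders rows = 293.
Keep rows where amount >= that value.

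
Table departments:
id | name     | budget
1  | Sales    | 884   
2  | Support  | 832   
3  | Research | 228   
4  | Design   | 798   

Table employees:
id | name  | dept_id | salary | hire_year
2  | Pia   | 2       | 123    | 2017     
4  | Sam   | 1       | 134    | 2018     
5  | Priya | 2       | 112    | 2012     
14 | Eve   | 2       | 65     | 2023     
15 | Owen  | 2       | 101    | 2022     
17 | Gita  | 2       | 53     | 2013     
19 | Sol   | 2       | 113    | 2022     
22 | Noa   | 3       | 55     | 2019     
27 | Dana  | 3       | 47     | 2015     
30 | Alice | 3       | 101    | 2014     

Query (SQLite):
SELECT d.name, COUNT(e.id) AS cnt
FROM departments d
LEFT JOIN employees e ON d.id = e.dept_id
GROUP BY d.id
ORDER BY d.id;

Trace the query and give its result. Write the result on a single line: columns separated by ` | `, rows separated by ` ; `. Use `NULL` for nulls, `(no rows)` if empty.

Sales | 1 ; Support | 6 ; Research | 3 ; Design | 0

LEFT JOIN keeps every departments row; unmatched ones get NULL for employees columns.
Group by departments.id and compute COUNT(e.id). COUNT(col) of an all-NULL group is 0.
  1: ids {4} → COUNT(e.id)=1
  2: ids {2, 5, 14, 15, 17, 19} → COUNT(e.id)=6
  3: ids {22, 27, 30} → COUNT(e.id)=3
  4: ids {—} → COUNT(e.id)=0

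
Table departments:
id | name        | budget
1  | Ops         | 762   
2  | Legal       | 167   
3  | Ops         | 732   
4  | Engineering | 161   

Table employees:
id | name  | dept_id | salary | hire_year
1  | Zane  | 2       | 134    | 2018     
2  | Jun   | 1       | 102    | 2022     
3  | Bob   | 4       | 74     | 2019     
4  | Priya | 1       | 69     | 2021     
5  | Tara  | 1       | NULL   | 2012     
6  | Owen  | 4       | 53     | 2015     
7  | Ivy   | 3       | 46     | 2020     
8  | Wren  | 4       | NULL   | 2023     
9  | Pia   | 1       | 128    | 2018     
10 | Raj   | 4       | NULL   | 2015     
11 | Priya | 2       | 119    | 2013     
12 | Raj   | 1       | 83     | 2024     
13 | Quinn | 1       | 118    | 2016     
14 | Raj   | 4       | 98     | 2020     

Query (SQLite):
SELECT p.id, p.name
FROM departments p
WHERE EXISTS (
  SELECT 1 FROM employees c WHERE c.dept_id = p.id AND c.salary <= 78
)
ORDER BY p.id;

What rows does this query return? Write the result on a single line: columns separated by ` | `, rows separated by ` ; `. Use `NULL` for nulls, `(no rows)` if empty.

For each departments row, check whether any employees with matching dept_id has salary <= 78.
Keep rows where that is true.

1 | Ops ; 3 | Ops ; 4 | Engineering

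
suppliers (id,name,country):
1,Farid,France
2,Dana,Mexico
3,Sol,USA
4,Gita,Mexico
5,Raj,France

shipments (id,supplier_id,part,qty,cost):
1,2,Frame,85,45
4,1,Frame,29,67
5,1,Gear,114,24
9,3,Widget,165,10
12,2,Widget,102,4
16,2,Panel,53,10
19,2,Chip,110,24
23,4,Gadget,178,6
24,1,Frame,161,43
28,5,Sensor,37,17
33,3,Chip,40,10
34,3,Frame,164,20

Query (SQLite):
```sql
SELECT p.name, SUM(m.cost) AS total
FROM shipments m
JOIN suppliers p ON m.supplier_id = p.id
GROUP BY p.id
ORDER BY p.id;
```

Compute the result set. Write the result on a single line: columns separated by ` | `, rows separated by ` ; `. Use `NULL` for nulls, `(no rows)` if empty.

Join each shipments row to its suppliers via supplier_id.
Group joined rows by suppliers.id; compute SUM(m.cost) per group.
  1: ids {4, 5, 24} → SUM(m.cost)=134
  2: ids {1, 12, 16, 19} → SUM(m.cost)=83
  3: ids {9, 33, 34} → SUM(m.cost)=40
  4: ids {23} → SUM(m.cost)=6
  5: ids {28} → SUM(m.cost)=17

Farid | 134 ; Dana | 83 ; Sol | 40 ; Gita | 6 ; Raj | 17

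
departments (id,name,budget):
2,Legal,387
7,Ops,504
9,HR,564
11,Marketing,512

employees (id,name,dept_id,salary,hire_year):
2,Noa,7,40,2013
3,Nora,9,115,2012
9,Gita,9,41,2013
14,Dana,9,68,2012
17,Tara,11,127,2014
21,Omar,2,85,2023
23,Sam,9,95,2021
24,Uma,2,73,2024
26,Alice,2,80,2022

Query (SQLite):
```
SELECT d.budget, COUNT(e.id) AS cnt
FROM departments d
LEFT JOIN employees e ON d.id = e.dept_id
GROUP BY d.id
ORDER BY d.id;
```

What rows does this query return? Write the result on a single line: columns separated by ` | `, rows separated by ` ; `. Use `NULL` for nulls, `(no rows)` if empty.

LEFT JOIN keeps every departments row; unmatched ones get NULL for employees columns.
Group by departments.id and compute COUNT(e.id). COUNT(col) of an all-NULL group is 0.
  2: ids {21, 24, 26} → COUNT(e.id)=3
  7: ids {2} → COUNT(e.id)=1
  9: ids {3, 9, 14, 23} → COUNT(e.id)=4
  11: ids {17} → COUNT(e.id)=1

387 | 3 ; 504 | 1 ; 564 | 4 ; 512 | 1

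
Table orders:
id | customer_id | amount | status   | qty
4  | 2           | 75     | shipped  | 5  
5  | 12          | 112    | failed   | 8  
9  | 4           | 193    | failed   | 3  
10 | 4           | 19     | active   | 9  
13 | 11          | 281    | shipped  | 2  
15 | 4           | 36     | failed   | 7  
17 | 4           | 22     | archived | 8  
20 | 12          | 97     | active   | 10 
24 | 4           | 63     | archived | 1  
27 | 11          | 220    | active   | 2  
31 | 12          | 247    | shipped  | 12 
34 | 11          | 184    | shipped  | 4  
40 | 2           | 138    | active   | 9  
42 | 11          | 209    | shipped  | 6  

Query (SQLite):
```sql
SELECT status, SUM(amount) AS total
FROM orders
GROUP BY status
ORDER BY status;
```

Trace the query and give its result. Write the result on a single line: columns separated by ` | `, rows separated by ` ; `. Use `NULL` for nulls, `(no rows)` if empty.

Partition orders by status; compute SUM(amount) within each group.
  active: ids {10, 20, 27, 40} → SUM(amount)=474
  archived: ids {17, 24} → SUM(amount)=85
  failed: ids {5, 9, 15} → SUM(amount)=341
  shipped: ids {4, 13, 31, 34, 42} → SUM(amount)=996

active | 474 ; archived | 85 ; failed | 341 ; shipped | 996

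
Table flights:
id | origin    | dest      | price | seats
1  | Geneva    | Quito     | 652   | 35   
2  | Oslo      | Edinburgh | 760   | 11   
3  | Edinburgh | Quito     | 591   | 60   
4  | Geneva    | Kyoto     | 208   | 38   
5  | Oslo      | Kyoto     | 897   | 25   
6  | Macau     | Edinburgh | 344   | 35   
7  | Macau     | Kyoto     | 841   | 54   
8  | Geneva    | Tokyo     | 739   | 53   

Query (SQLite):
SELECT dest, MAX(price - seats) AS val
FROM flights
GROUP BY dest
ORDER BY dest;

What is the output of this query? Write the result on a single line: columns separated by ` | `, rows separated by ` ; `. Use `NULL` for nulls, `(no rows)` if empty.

For each row compute price - seats.
Group by dest; take MAX of the expression per group.
  Edinburgh: ids {2, 6} → MAX(price - seats)=749
  Kyoto: ids {4, 5, 7} → MAX(price - seats)=872
  Quito: ids {1, 3} → MAX(price - seats)=617
  Tokyo: ids {8} → MAX(price - seats)=686

Edinburgh | 749 ; Kyoto | 872 ; Quito | 617 ; Tokyo | 686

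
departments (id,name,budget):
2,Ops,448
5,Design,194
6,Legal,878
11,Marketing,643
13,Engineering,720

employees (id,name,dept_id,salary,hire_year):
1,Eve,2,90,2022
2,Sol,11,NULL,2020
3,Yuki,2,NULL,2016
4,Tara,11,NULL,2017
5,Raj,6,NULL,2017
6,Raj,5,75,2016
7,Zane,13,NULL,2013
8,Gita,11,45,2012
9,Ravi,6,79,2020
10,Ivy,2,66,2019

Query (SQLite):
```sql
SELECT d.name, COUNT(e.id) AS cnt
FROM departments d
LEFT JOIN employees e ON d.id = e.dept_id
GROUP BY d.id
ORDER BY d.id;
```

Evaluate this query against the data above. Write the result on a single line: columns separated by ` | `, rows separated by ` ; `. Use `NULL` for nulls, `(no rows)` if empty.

Ops | 3 ; Design | 1 ; Legal | 2 ; Marketing | 3 ; Engineering | 1

LEFT JOIN keeps every departments row; unmatched ones get NULL for employees columns.
Group by departments.id and compute COUNT(e.id). COUNT(col) of an all-NULL group is 0.
  2: ids {1, 3, 10} → COUNT(e.id)=3
  5: ids {6} → COUNT(e.id)=1
  6: ids {5, 9} → COUNT(e.id)=2
  11: ids {2, 4, 8} → COUNT(e.id)=3
  13: ids {7} → COUNT(e.id)=1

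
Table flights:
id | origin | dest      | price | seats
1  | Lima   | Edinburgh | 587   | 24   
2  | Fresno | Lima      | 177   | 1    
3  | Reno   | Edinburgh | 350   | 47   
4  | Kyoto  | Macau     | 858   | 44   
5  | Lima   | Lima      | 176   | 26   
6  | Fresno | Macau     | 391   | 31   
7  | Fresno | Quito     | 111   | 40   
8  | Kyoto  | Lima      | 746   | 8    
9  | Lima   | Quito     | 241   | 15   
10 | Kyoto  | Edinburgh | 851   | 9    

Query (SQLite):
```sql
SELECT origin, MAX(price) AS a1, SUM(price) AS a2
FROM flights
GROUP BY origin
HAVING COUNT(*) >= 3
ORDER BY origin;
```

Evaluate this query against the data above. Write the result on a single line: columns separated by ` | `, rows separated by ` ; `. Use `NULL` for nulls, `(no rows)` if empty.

Group flights by origin.
Per group compute: MAX(price), SUM(price).
HAVING: drop groups with fewer than 3 rows.
  Fresno: ids {2, 6, 7} → MAX(price)=391, SUM(price)=679
  Kyoto: ids {4, 8, 10} → MAX(price)=858, SUM(price)=2455
  Lima: ids {1, 5, 9} → MAX(price)=587, SUM(price)=1004
  Reno: ids {3} → MAX(price)=350, SUM(price)=350

Fresno | 391 | 679 ; Kyoto | 858 | 2455 ; Lima | 587 | 1004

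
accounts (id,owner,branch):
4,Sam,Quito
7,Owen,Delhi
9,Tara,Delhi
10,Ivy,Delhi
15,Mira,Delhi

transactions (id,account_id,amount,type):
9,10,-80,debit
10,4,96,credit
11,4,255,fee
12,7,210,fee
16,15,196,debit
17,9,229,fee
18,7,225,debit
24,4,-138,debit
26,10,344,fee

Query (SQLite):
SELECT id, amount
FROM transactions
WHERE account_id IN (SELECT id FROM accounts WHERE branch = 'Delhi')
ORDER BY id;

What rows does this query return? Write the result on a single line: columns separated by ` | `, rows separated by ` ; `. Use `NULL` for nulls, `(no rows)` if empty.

Inner query: accounts.id where branch = 'Delhi'.
Outer: keep transactions rows whose account_id is in that set.
Inner query → {7, 9, 10, 15}

9 | -80 ; 12 | 210 ; 16 | 196 ; 17 | 229 ; 18 | 225 ; 26 | 344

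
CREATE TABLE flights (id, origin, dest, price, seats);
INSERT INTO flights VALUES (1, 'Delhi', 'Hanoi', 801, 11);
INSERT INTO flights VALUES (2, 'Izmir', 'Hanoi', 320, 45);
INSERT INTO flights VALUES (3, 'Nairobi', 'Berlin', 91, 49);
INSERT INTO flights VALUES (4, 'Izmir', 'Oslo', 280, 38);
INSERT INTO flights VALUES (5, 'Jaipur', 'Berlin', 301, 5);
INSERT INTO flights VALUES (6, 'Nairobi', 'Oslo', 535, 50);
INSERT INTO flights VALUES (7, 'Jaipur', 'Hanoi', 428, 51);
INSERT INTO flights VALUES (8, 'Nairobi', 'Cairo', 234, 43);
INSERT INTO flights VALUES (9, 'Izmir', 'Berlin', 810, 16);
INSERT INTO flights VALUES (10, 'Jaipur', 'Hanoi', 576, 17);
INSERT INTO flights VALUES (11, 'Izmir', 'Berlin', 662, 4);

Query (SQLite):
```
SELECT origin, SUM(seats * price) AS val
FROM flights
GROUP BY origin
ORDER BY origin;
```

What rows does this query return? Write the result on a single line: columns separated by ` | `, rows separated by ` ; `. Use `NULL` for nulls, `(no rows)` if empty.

Delhi | 8811 ; Izmir | 40648 ; Jaipur | 33125 ; Nairobi | 41271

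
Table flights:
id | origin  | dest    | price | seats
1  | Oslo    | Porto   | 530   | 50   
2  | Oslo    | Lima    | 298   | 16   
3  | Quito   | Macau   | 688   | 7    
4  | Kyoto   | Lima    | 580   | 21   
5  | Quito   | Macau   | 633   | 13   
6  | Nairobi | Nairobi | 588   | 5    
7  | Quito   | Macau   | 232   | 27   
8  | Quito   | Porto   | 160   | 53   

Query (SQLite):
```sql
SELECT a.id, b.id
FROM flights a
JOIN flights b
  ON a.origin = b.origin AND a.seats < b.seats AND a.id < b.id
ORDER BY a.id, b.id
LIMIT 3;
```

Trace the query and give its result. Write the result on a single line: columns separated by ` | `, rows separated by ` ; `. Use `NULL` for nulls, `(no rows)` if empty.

3 | 5 ; 3 | 7 ; 3 | 8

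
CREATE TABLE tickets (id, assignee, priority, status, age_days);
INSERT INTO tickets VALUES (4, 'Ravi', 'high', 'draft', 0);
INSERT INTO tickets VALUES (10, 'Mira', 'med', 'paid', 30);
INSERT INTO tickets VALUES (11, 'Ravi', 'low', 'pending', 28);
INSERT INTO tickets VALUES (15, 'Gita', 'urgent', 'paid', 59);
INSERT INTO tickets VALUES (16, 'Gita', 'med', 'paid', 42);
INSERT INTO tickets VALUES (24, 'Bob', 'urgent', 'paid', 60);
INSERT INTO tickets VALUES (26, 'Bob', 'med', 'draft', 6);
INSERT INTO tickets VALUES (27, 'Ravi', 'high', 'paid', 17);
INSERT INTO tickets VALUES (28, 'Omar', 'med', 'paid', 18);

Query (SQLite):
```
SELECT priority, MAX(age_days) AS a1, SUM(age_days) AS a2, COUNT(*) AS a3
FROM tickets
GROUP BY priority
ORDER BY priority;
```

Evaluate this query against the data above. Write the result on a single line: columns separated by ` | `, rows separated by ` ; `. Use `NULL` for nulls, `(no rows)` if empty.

Group tickets by priority.
Per group compute: MAX(age_days), SUM(age_days), COUNT(*).
  high: ids {4, 27} → MAX(age_days)=17, SUM(age_days)=17, COUNT(*)=2
  low: ids {11} → MAX(age_days)=28, SUM(age_days)=28, COUNT(*)=1
  med: ids {10, 16, 26, 28} → MAX(age_days)=42, SUM(age_days)=96, COUNT(*)=4
  urgent: ids {15, 24} → MAX(age_days)=60, SUM(age_days)=119, COUNT(*)=2

high | 17 | 17 | 2 ; low | 28 | 28 | 1 ; med | 42 | 96 | 4 ; urgent | 60 | 119 | 2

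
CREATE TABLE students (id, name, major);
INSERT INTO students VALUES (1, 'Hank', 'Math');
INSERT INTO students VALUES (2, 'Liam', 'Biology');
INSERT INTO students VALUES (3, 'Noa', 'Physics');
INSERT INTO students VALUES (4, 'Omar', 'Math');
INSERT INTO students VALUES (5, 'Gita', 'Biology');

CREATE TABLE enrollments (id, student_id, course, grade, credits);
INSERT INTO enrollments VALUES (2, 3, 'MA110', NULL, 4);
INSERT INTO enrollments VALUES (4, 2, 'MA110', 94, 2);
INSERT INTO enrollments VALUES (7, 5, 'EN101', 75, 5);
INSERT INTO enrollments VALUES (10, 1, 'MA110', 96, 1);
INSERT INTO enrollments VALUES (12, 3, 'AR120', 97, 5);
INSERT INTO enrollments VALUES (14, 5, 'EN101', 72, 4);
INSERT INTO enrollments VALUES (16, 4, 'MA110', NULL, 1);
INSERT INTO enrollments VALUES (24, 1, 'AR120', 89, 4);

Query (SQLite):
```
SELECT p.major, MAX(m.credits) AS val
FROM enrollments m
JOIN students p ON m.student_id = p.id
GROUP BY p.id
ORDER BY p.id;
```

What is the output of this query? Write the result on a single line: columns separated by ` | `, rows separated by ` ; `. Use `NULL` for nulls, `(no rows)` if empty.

Join each enrollments row to its students via student_id.
Group joined rows by students.id; compute MAX(m.credits) per group.
  1: ids {10, 24} → MAX(m.credits)=4
  2: ids {4} → MAX(m.credits)=2
  3: ids {2, 12} → MAX(m.credits)=5
  4: ids {16} → MAX(m.credits)=1
  5: ids {7, 14} → MAX(m.credits)=5

Math | 4 ; Biology | 2 ; Physics | 5 ; Math | 1 ; Biology | 5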